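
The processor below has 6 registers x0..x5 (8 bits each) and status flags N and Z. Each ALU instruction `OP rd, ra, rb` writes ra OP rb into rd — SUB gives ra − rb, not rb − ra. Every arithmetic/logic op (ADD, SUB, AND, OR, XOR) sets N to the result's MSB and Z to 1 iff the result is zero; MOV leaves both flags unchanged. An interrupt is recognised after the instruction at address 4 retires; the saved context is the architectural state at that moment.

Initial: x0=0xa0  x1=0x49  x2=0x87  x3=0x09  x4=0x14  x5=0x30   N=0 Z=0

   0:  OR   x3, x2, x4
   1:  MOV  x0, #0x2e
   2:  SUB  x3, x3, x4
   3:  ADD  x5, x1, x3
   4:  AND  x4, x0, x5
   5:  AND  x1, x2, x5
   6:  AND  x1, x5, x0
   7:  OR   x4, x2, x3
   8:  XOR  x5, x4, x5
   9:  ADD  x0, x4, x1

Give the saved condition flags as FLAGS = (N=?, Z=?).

FLAGS = (N=0, Z=0)

after  0: x0=0xa0 x1=0x49 x2=0x87 x3=0x97 x4=0x14 x5=0x30  N=1 Z=0
after  1: x0=0x2e x1=0x49 x2=0x87 x3=0x97 x4=0x14 x5=0x30  N=1 Z=0
after  2: x0=0x2e x1=0x49 x2=0x87 x3=0x83 x4=0x14 x5=0x30  N=1 Z=0
after  3: x0=0x2e x1=0x49 x2=0x87 x3=0x83 x4=0x14 x5=0xcc  N=1 Z=0
after  4: x0=0x2e x1=0x49 x2=0x87 x3=0x83 x4=0x0c x5=0xcc  N=0 Z=0
-- IRQ taken; context saved, return-PC = 5 --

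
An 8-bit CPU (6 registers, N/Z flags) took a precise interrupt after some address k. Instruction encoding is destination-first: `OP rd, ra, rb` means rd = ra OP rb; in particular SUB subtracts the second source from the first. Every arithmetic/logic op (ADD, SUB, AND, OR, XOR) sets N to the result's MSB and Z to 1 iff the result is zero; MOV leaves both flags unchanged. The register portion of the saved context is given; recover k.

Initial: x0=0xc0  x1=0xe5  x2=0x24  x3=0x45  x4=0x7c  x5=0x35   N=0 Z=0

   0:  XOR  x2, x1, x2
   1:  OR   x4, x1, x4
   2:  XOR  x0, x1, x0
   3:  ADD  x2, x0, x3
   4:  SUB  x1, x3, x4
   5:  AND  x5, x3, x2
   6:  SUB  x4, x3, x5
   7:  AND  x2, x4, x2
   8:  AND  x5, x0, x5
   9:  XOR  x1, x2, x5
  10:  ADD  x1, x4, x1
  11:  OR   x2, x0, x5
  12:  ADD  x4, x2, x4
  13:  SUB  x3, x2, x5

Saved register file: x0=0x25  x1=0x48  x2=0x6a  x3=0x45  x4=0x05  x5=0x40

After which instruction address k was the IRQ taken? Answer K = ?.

K = 6

after  0: x0=0xc0 x1=0xe5 x2=0xc1 x3=0x45 x4=0x7c x5=0x35  N=1 Z=0
after  1: x0=0xc0 x1=0xe5 x2=0xc1 x3=0x45 x4=0xfd x5=0x35  N=1 Z=0
after  2: x0=0x25 x1=0xe5 x2=0xc1 x3=0x45 x4=0xfd x5=0x35  N=0 Z=0
after  3: x0=0x25 x1=0xe5 x2=0x6a x3=0x45 x4=0xfd x5=0x35  N=0 Z=0
after  4: x0=0x25 x1=0x48 x2=0x6a x3=0x45 x4=0xfd x5=0x35  N=0 Z=0
after  5: x0=0x25 x1=0x48 x2=0x6a x3=0x45 x4=0xfd x5=0x40  N=0 Z=0
after  6: x0=0x25 x1=0x48 x2=0x6a x3=0x45 x4=0x05 x5=0x40  N=0 Z=0
-- IRQ taken; context saved, return-PC = 7 --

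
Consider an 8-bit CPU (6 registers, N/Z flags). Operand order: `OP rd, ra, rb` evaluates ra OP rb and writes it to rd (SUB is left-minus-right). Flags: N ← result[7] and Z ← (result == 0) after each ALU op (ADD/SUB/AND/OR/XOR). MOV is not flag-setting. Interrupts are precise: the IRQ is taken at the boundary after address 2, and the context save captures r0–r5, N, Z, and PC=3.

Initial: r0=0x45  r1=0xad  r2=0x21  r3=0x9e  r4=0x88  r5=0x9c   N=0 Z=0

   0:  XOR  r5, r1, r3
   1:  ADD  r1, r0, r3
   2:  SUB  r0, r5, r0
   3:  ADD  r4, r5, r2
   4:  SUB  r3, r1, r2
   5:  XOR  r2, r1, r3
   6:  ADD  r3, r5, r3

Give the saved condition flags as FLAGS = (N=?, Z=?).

after  0: r0=0x45 r1=0xad r2=0x21 r3=0x9e r4=0x88 r5=0x33  N=0 Z=0
after  1: r0=0x45 r1=0xe3 r2=0x21 r3=0x9e r4=0x88 r5=0x33  N=1 Z=0
after  2: r0=0xee r1=0xe3 r2=0x21 r3=0x9e r4=0x88 r5=0x33  N=1 Z=0
-- IRQ taken; context saved, return-PC = 3 --

FLAGS = (N=1, Z=0)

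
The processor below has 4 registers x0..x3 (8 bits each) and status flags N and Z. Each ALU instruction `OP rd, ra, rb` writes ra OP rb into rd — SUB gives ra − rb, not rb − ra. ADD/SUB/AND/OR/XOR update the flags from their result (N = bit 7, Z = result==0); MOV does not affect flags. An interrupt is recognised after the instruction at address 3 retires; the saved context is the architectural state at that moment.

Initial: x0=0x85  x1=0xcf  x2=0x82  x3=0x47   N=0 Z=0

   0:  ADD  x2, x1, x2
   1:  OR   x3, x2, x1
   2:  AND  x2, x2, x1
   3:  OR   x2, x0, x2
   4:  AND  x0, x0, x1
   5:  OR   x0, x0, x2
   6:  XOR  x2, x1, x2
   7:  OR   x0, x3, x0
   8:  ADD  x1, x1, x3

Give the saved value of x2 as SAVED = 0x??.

SAVED = 0xc5

after  0: x0=0x85 x1=0xcf x2=0x51 x3=0x47  N=0 Z=0
after  1: x0=0x85 x1=0xcf x2=0x51 x3=0xdf  N=1 Z=0
after  2: x0=0x85 x1=0xcf x2=0x41 x3=0xdf  N=0 Z=0
after  3: x0=0x85 x1=0xcf x2=0xc5 x3=0xdf  N=1 Z=0
-- IRQ taken; context saved, return-PC = 4 --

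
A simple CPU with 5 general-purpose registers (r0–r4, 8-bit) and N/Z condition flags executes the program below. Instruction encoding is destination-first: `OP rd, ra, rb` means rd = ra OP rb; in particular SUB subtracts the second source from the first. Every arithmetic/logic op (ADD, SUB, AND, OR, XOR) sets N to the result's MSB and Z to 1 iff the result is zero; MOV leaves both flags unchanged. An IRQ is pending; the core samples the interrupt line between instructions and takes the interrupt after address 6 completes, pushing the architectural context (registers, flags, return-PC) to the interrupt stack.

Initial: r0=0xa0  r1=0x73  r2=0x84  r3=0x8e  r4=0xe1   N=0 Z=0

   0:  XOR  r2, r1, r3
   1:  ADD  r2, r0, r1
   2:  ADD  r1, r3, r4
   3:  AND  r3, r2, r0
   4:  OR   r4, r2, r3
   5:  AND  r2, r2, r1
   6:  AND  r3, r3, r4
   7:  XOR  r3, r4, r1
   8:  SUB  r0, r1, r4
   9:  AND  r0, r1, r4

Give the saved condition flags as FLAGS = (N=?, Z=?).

after  0: r0=0xa0 r1=0x73 r2=0xfd r3=0x8e r4=0xe1  N=1 Z=0
after  1: r0=0xa0 r1=0x73 r2=0x13 r3=0x8e r4=0xe1  N=0 Z=0
after  2: r0=0xa0 r1=0x6f r2=0x13 r3=0x8e r4=0xe1  N=0 Z=0
after  3: r0=0xa0 r1=0x6f r2=0x13 r3=0x00 r4=0xe1  N=0 Z=1
after  4: r0=0xa0 r1=0x6f r2=0x13 r3=0x00 r4=0x13  N=0 Z=0
after  5: r0=0xa0 r1=0x6f r2=0x03 r3=0x00 r4=0x13  N=0 Z=0
after  6: r0=0xa0 r1=0x6f r2=0x03 r3=0x00 r4=0x13  N=0 Z=1
-- IRQ taken; context saved, return-PC = 7 --

FLAGS = (N=0, Z=1)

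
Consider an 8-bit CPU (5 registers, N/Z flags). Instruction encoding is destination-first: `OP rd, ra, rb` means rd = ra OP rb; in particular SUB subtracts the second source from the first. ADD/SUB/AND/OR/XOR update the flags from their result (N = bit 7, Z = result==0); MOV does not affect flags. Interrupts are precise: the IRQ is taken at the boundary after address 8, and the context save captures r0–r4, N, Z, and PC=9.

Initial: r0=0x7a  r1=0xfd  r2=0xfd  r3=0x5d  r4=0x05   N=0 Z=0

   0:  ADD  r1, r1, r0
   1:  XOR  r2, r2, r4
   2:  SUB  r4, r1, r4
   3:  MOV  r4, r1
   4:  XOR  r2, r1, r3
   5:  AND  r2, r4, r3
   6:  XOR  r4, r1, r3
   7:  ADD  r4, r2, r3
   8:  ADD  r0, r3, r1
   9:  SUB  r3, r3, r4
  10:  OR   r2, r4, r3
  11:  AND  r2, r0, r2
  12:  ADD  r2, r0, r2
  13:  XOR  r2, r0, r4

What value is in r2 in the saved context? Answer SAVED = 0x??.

after  0: r0=0x7a r1=0x77 r2=0xfd r3=0x5d r4=0x05  N=0 Z=0
after  1: r0=0x7a r1=0x77 r2=0xf8 r3=0x5d r4=0x05  N=1 Z=0
after  2: r0=0x7a r1=0x77 r2=0xf8 r3=0x5d r4=0x72  N=0 Z=0
after  3: r0=0x7a r1=0x77 r2=0xf8 r3=0x5d r4=0x77  N=0 Z=0
after  4: r0=0x7a r1=0x77 r2=0x2a r3=0x5d r4=0x77  N=0 Z=0
after  5: r0=0x7a r1=0x77 r2=0x55 r3=0x5d r4=0x77  N=0 Z=0
after  6: r0=0x7a r1=0x77 r2=0x55 r3=0x5d r4=0x2a  N=0 Z=0
after  7: r0=0x7a r1=0x77 r2=0x55 r3=0x5d r4=0xb2  N=1 Z=0
after  8: r0=0xd4 r1=0x77 r2=0x55 r3=0x5d r4=0xb2  N=1 Z=0
-- IRQ taken; context saved, return-PC = 9 --

SAVED = 0x55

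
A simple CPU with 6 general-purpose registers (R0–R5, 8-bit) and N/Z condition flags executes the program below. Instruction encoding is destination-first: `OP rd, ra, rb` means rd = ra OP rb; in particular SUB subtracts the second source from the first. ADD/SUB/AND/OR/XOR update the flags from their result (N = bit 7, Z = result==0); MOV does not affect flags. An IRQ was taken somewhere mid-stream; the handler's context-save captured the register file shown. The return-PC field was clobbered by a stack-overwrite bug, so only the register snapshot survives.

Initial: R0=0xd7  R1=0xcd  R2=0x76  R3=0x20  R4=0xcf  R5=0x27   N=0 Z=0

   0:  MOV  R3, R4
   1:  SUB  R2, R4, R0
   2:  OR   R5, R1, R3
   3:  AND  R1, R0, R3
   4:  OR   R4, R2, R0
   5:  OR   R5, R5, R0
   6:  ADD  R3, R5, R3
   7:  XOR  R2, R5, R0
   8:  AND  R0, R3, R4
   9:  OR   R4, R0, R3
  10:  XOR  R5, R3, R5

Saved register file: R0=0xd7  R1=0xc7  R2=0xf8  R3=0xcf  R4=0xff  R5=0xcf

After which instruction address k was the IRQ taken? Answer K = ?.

after  0: R0=0xd7 R1=0xcd R2=0x76 R3=0xcf R4=0xcf R5=0x27  N=0 Z=0
after  1: R0=0xd7 R1=0xcd R2=0xf8 R3=0xcf R4=0xcf R5=0x27  N=1 Z=0
after  2: R0=0xd7 R1=0xcd R2=0xf8 R3=0xcf R4=0xcf R5=0xcf  N=1 Z=0
after  3: R0=0xd7 R1=0xc7 R2=0xf8 R3=0xcf R4=0xcf R5=0xcf  N=1 Z=0
after  4: R0=0xd7 R1=0xc7 R2=0xf8 R3=0xcf R4=0xff R5=0xcf  N=1 Z=0
-- IRQ taken; context saved, return-PC = 5 --

K = 4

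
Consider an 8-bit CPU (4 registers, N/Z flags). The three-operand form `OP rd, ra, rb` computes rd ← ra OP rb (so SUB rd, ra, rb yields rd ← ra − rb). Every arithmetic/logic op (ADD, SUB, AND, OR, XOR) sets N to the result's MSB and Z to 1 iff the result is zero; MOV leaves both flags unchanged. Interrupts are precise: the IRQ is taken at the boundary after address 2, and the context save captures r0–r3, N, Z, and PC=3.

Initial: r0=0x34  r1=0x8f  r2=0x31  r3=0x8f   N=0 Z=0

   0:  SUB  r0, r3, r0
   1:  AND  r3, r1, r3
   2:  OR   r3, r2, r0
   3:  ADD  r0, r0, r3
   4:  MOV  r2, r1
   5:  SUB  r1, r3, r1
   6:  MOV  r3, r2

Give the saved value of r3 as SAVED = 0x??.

SAVED = 0x7b

after  0: r0=0x5b r1=0x8f r2=0x31 r3=0x8f  N=0 Z=0
after  1: r0=0x5b r1=0x8f r2=0x31 r3=0x8f  N=1 Z=0
after  2: r0=0x5b r1=0x8f r2=0x31 r3=0x7b  N=0 Z=0
-- IRQ taken; context saved, return-PC = 3 --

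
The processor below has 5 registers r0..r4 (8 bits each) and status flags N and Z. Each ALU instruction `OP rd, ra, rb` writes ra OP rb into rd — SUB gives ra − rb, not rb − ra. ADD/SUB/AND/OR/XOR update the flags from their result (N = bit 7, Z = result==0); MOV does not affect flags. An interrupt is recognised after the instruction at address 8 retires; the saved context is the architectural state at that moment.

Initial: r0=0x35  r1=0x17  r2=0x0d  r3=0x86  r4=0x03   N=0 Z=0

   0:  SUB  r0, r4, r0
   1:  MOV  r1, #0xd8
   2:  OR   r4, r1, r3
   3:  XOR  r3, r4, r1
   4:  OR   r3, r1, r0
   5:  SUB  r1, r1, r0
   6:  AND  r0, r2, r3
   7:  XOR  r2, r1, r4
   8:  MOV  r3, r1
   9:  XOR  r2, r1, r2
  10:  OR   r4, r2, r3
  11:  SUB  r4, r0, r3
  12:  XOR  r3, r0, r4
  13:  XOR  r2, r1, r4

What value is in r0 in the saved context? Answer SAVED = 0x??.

after  0: r0=0xce r1=0x17 r2=0x0d r3=0x86 r4=0x03  N=1 Z=0
after  1: r0=0xce r1=0xd8 r2=0x0d r3=0x86 r4=0x03  N=1 Z=0
after  2: r0=0xce r1=0xd8 r2=0x0d r3=0x86 r4=0xde  N=1 Z=0
after  3: r0=0xce r1=0xd8 r2=0x0d r3=0x06 r4=0xde  N=0 Z=0
after  4: r0=0xce r1=0xd8 r2=0x0d r3=0xde r4=0xde  N=1 Z=0
after  5: r0=0xce r1=0x0a r2=0x0d r3=0xde r4=0xde  N=0 Z=0
after  6: r0=0x0c r1=0x0a r2=0x0d r3=0xde r4=0xde  N=0 Z=0
after  7: r0=0x0c r1=0x0a r2=0xd4 r3=0xde r4=0xde  N=1 Z=0
after  8: r0=0x0c r1=0x0a r2=0xd4 r3=0x0a r4=0xde  N=1 Z=0
-- IRQ taken; context saved, return-PC = 9 --

SAVED = 0x0c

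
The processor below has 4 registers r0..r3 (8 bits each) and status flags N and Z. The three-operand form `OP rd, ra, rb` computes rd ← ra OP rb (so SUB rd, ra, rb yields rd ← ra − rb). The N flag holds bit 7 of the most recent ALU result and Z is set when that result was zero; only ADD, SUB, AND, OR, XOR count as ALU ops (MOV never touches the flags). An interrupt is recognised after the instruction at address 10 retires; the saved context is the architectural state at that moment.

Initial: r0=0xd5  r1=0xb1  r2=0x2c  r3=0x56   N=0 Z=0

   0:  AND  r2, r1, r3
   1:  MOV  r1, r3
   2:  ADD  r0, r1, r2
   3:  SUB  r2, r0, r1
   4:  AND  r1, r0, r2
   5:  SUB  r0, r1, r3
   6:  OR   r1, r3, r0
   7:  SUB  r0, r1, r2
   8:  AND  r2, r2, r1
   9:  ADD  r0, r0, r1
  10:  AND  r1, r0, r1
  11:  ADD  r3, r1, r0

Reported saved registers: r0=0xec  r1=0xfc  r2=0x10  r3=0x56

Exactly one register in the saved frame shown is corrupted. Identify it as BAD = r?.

after  0: r0=0xd5 r1=0xb1 r2=0x10 r3=0x56  N=0 Z=0
after  1: r0=0xd5 r1=0x56 r2=0x10 r3=0x56  N=0 Z=0
after  2: r0=0x66 r1=0x56 r2=0x10 r3=0x56  N=0 Z=0
after  3: r0=0x66 r1=0x56 r2=0x10 r3=0x56  N=0 Z=0
after  4: r0=0x66 r1=0x00 r2=0x10 r3=0x56  N=0 Z=1
after  5: r0=0xaa r1=0x00 r2=0x10 r3=0x56  N=1 Z=0
after  6: r0=0xaa r1=0xfe r2=0x10 r3=0x56  N=1 Z=0
after  7: r0=0xee r1=0xfe r2=0x10 r3=0x56  N=1 Z=0
after  8: r0=0xee r1=0xfe r2=0x10 r3=0x56  N=0 Z=0
after  9: r0=0xec r1=0xfe r2=0x10 r3=0x56  N=1 Z=0
after 10: r0=0xec r1=0xec r2=0x10 r3=0x56  N=1 Z=0
-- IRQ taken; context saved, return-PC = 11 --
mismatch: r1: reported 0xfc vs actual 0xec

BAD = r1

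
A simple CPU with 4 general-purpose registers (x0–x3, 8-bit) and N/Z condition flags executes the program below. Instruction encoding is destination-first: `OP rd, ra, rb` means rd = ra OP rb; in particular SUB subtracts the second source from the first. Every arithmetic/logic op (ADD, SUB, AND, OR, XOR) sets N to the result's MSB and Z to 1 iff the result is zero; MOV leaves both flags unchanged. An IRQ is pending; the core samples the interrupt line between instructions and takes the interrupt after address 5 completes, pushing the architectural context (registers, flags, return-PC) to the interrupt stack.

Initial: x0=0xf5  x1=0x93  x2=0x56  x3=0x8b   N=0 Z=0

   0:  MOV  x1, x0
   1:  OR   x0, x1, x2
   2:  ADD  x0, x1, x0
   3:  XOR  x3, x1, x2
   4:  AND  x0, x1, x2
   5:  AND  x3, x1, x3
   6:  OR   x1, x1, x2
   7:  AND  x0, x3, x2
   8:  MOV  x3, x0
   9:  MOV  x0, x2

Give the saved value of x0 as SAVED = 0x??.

after  0: x0=0xf5 x1=0xf5 x2=0x56 x3=0x8b  N=0 Z=0
after  1: x0=0xf7 x1=0xf5 x2=0x56 x3=0x8b  N=1 Z=0
after  2: x0=0xec x1=0xf5 x2=0x56 x3=0x8b  N=1 Z=0
after  3: x0=0xec x1=0xf5 x2=0x56 x3=0xa3  N=1 Z=0
after  4: x0=0x54 x1=0xf5 x2=0x56 x3=0xa3  N=0 Z=0
after  5: x0=0x54 x1=0xf5 x2=0x56 x3=0xa1  N=1 Z=0
-- IRQ taken; context saved, return-PC = 6 --

SAVED = 0x54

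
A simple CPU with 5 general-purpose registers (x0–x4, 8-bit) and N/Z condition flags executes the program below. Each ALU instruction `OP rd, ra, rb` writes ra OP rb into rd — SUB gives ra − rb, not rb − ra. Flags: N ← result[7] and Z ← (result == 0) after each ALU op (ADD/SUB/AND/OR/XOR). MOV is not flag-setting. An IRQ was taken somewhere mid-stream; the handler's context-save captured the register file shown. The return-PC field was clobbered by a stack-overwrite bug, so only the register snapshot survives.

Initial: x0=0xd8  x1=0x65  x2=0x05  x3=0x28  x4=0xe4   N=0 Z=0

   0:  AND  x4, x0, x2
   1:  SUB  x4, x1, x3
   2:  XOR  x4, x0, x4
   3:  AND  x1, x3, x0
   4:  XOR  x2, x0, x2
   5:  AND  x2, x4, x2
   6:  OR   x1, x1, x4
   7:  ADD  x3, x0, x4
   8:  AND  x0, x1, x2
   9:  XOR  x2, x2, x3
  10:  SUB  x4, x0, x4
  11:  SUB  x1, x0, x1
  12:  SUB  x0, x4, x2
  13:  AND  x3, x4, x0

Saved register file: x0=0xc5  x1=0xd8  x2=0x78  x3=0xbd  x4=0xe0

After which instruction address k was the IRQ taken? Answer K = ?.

K = 11

after  0: x0=0xd8 x1=0x65 x2=0x05 x3=0x28 x4=0x00  N=0 Z=1
after  1: x0=0xd8 x1=0x65 x2=0x05 x3=0x28 x4=0x3d  N=0 Z=0
after  2: x0=0xd8 x1=0x65 x2=0x05 x3=0x28 x4=0xe5  N=1 Z=0
after  3: x0=0xd8 x1=0x08 x2=0x05 x3=0x28 x4=0xe5  N=0 Z=0
after  4: x0=0xd8 x1=0x08 x2=0xdd x3=0x28 x4=0xe5  N=1 Z=0
after  5: x0=0xd8 x1=0x08 x2=0xc5 x3=0x28 x4=0xe5  N=1 Z=0
after  6: x0=0xd8 x1=0xed x2=0xc5 x3=0x28 x4=0xe5  N=1 Z=0
after  7: x0=0xd8 x1=0xed x2=0xc5 x3=0xbd x4=0xe5  N=1 Z=0
after  8: x0=0xc5 x1=0xed x2=0xc5 x3=0xbd x4=0xe5  N=1 Z=0
after  9: x0=0xc5 x1=0xed x2=0x78 x3=0xbd x4=0xe5  N=0 Z=0
after 10: x0=0xc5 x1=0xed x2=0x78 x3=0xbd x4=0xe0  N=1 Z=0
after 11: x0=0xc5 x1=0xd8 x2=0x78 x3=0xbd x4=0xe0  N=1 Z=0
-- IRQ taken; context saved, return-PC = 12 --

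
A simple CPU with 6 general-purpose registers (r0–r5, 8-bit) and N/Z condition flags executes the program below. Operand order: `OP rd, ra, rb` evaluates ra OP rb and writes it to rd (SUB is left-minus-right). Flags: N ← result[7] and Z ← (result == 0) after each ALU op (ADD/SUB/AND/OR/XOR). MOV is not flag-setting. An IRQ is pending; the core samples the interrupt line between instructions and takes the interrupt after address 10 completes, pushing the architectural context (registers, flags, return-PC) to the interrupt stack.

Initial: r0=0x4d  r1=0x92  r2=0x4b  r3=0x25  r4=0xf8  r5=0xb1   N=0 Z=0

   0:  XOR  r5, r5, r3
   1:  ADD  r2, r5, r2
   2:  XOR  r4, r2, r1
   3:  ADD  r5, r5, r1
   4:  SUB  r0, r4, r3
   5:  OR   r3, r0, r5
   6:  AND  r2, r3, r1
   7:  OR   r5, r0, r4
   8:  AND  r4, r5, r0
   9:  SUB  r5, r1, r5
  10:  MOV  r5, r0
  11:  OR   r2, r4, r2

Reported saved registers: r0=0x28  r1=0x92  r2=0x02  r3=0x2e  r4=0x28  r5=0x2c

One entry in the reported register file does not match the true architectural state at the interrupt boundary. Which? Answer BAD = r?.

BAD = r5

after  0: r0=0x4d r1=0x92 r2=0x4b r3=0x25 r4=0xf8 r5=0x94  N=1 Z=0
after  1: r0=0x4d r1=0x92 r2=0xdf r3=0x25 r4=0xf8 r5=0x94  N=1 Z=0
after  2: r0=0x4d r1=0x92 r2=0xdf r3=0x25 r4=0x4d r5=0x94  N=0 Z=0
after  3: r0=0x4d r1=0x92 r2=0xdf r3=0x25 r4=0x4d r5=0x26  N=0 Z=0
after  4: r0=0x28 r1=0x92 r2=0xdf r3=0x25 r4=0x4d r5=0x26  N=0 Z=0
after  5: r0=0x28 r1=0x92 r2=0xdf r3=0x2e r4=0x4d r5=0x26  N=0 Z=0
after  6: r0=0x28 r1=0x92 r2=0x02 r3=0x2e r4=0x4d r5=0x26  N=0 Z=0
after  7: r0=0x28 r1=0x92 r2=0x02 r3=0x2e r4=0x4d r5=0x6d  N=0 Z=0
after  8: r0=0x28 r1=0x92 r2=0x02 r3=0x2e r4=0x28 r5=0x6d  N=0 Z=0
after  9: r0=0x28 r1=0x92 r2=0x02 r3=0x2e r4=0x28 r5=0x25  N=0 Z=0
after 10: r0=0x28 r1=0x92 r2=0x02 r3=0x2e r4=0x28 r5=0x28  N=0 Z=0
-- IRQ taken; context saved, return-PC = 11 --
mismatch: r5: reported 0x2c vs actual 0x28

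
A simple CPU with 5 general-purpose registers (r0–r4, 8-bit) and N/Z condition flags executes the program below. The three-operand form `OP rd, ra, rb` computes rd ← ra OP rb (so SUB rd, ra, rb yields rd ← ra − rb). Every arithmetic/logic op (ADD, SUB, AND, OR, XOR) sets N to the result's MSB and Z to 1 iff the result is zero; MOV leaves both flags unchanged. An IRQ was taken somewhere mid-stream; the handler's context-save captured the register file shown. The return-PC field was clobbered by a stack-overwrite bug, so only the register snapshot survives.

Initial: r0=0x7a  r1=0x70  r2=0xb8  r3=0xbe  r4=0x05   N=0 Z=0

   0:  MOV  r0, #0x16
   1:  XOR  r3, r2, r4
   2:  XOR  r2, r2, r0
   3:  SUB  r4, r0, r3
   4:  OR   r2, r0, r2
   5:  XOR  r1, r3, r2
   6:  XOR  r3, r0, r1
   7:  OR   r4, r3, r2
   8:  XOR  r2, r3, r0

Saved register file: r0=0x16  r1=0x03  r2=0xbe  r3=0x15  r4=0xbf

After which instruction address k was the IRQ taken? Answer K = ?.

K = 7

after  0: r0=0x16 r1=0x70 r2=0xb8 r3=0xbe r4=0x05  N=0 Z=0
after  1: r0=0x16 r1=0x70 r2=0xb8 r3=0xbd r4=0x05  N=1 Z=0
after  2: r0=0x16 r1=0x70 r2=0xae r3=0xbd r4=0x05  N=1 Z=0
after  3: r0=0x16 r1=0x70 r2=0xae r3=0xbd r4=0x59  N=0 Z=0
after  4: r0=0x16 r1=0x70 r2=0xbe r3=0xbd r4=0x59  N=1 Z=0
after  5: r0=0x16 r1=0x03 r2=0xbe r3=0xbd r4=0x59  N=0 Z=0
after  6: r0=0x16 r1=0x03 r2=0xbe r3=0x15 r4=0x59  N=0 Z=0
after  7: r0=0x16 r1=0x03 r2=0xbe r3=0x15 r4=0xbf  N=1 Z=0
-- IRQ taken; context saved, return-PC = 8 --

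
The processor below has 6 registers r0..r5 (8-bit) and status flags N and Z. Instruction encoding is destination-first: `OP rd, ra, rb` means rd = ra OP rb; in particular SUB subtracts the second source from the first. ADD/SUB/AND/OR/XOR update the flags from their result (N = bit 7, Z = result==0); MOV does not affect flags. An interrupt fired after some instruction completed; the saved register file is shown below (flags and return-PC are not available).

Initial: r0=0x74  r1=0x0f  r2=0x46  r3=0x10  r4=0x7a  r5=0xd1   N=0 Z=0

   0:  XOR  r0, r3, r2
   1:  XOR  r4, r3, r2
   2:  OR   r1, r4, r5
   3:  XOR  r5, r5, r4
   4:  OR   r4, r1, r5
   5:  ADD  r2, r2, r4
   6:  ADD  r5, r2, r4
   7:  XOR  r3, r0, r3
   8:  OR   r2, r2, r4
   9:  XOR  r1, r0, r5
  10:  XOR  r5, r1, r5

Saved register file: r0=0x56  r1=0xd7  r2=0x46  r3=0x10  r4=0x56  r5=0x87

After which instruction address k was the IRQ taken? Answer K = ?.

after  0: r0=0x56 r1=0x0f r2=0x46 r3=0x10 r4=0x7a r5=0xd1  N=0 Z=0
after  1: r0=0x56 r1=0x0f r2=0x46 r3=0x10 r4=0x56 r5=0xd1  N=0 Z=0
after  2: r0=0x56 r1=0xd7 r2=0x46 r3=0x10 r4=0x56 r5=0xd1  N=1 Z=0
after  3: r0=0x56 r1=0xd7 r2=0x46 r3=0x10 r4=0x56 r5=0x87  N=1 Z=0
-- IRQ taken; context saved, return-PC = 4 --

K = 3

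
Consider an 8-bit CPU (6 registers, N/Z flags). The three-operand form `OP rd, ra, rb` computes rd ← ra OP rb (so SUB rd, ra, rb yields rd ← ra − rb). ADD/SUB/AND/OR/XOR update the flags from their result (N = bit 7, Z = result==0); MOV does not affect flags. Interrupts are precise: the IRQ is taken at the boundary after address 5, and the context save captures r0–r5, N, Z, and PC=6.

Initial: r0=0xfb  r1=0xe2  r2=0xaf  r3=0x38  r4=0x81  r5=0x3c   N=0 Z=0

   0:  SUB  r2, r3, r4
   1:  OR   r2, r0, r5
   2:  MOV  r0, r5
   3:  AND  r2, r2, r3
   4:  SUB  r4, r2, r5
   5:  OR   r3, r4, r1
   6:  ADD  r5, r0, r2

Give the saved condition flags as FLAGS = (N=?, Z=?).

FLAGS = (N=1, Z=0)

after  0: r0=0xfb r1=0xe2 r2=0xb7 r3=0x38 r4=0x81 r5=0x3c  N=1 Z=0
after  1: r0=0xfb r1=0xe2 r2=0xff r3=0x38 r4=0x81 r5=0x3c  N=1 Z=0
after  2: r0=0x3c r1=0xe2 r2=0xff r3=0x38 r4=0x81 r5=0x3c  N=1 Z=0
after  3: r0=0x3c r1=0xe2 r2=0x38 r3=0x38 r4=0x81 r5=0x3c  N=0 Z=0
after  4: r0=0x3c r1=0xe2 r2=0x38 r3=0x38 r4=0xfc r5=0x3c  N=1 Z=0
after  5: r0=0x3c r1=0xe2 r2=0x38 r3=0xfe r4=0xfc r5=0x3c  N=1 Z=0
-- IRQ taken; context saved, return-PC = 6 --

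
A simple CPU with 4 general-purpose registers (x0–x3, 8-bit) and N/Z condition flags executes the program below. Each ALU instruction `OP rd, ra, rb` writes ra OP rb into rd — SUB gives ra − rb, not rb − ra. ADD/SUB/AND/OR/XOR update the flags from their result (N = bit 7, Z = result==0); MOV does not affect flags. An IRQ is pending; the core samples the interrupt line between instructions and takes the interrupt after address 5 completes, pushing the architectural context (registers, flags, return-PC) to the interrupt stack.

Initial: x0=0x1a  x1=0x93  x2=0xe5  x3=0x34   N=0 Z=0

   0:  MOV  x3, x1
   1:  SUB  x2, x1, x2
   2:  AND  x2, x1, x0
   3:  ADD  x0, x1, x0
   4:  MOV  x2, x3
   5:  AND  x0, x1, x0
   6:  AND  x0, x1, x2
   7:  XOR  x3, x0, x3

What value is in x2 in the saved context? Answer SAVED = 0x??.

after  0: x0=0x1a x1=0x93 x2=0xe5 x3=0x93  N=0 Z=0
after  1: x0=0x1a x1=0x93 x2=0xae x3=0x93  N=1 Z=0
after  2: x0=0x1a x1=0x93 x2=0x12 x3=0x93  N=0 Z=0
after  3: x0=0xad x1=0x93 x2=0x12 x3=0x93  N=1 Z=0
after  4: x0=0xad x1=0x93 x2=0x93 x3=0x93  N=1 Z=0
after  5: x0=0x81 x1=0x93 x2=0x93 x3=0x93  N=1 Z=0
-- IRQ taken; context saved, return-PC = 6 --

SAVED = 0x93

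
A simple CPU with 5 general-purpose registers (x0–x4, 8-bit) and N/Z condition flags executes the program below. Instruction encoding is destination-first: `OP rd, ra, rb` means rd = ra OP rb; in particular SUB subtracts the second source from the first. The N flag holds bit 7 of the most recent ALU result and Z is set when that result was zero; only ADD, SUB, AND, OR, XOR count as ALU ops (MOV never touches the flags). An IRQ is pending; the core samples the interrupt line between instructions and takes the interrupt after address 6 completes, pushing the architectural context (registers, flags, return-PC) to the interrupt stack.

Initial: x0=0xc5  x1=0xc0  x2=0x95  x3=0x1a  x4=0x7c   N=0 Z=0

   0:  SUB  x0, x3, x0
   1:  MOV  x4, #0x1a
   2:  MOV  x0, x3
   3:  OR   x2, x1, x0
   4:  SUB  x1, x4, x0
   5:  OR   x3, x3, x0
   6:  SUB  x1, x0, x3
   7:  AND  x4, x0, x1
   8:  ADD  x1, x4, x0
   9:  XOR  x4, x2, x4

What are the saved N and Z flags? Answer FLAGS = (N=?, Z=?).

FLAGS = (N=0, Z=1)

after  0: x0=0x55 x1=0xc0 x2=0x95 x3=0x1a x4=0x7c  N=0 Z=0
after  1: x0=0x55 x1=0xc0 x2=0x95 x3=0x1a x4=0x1a  N=0 Z=0
after  2: x0=0x1a x1=0xc0 x2=0x95 x3=0x1a x4=0x1a  N=0 Z=0
after  3: x0=0x1a x1=0xc0 x2=0xda x3=0x1a x4=0x1a  N=1 Z=0
after  4: x0=0x1a x1=0x00 x2=0xda x3=0x1a x4=0x1a  N=0 Z=1
after  5: x0=0x1a x1=0x00 x2=0xda x3=0x1a x4=0x1a  N=0 Z=0
after  6: x0=0x1a x1=0x00 x2=0xda x3=0x1a x4=0x1a  N=0 Z=1
-- IRQ taken; context saved, return-PC = 7 --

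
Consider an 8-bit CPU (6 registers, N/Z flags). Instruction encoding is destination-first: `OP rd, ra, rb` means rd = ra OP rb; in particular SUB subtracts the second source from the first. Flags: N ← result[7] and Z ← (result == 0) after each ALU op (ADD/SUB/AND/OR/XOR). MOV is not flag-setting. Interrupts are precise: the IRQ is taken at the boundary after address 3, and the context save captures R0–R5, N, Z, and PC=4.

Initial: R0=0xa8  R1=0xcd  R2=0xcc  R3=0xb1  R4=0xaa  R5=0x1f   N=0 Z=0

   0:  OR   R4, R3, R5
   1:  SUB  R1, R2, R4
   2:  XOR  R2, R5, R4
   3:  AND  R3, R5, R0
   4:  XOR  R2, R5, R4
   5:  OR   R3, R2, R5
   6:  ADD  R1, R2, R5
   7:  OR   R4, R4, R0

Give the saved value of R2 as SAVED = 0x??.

SAVED = 0xa0

after  0: R0=0xa8 R1=0xcd R2=0xcc R3=0xb1 R4=0xbf R5=0x1f  N=1 Z=0
after  1: R0=0xa8 R1=0x0d R2=0xcc R3=0xb1 R4=0xbf R5=0x1f  N=0 Z=0
after  2: R0=0xa8 R1=0x0d R2=0xa0 R3=0xb1 R4=0xbf R5=0x1f  N=1 Z=0
after  3: R0=0xa8 R1=0x0d R2=0xa0 R3=0x08 R4=0xbf R5=0x1f  N=0 Z=0
-- IRQ taken; context saved, return-PC = 4 --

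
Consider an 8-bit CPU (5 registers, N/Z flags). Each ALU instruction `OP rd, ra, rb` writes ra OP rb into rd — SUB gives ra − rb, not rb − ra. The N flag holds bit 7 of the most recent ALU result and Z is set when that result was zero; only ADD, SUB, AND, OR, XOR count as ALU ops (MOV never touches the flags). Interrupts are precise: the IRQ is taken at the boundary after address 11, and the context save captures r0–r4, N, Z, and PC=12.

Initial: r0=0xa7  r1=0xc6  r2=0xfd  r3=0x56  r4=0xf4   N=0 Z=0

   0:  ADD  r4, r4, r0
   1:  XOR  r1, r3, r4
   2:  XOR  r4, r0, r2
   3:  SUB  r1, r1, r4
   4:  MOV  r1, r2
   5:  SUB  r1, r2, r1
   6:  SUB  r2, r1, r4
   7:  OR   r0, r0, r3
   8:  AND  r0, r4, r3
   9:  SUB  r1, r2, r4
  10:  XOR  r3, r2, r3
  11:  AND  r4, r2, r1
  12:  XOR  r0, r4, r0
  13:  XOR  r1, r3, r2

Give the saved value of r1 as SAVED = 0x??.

after  0: r0=0xa7 r1=0xc6 r2=0xfd r3=0x56 r4=0x9b  N=1 Z=0
after  1: r0=0xa7 r1=0xcd r2=0xfd r3=0x56 r4=0x9b  N=1 Z=0
after  2: r0=0xa7 r1=0xcd r2=0xfd r3=0x56 r4=0x5a  N=0 Z=0
after  3: r0=0xa7 r1=0x73 r2=0xfd r3=0x56 r4=0x5a  N=0 Z=0
after  4: r0=0xa7 r1=0xfd r2=0xfd r3=0x56 r4=0x5a  N=0 Z=0
after  5: r0=0xa7 r1=0x00 r2=0xfd r3=0x56 r4=0x5a  N=0 Z=1
after  6: r0=0xa7 r1=0x00 r2=0xa6 r3=0x56 r4=0x5a  N=1 Z=0
after  7: r0=0xf7 r1=0x00 r2=0xa6 r3=0x56 r4=0x5a  N=1 Z=0
after  8: r0=0x52 r1=0x00 r2=0xa6 r3=0x56 r4=0x5a  N=0 Z=0
after  9: r0=0x52 r1=0x4c r2=0xa6 r3=0x56 r4=0x5a  N=0 Z=0
after 10: r0=0x52 r1=0x4c r2=0xa6 r3=0xf0 r4=0x5a  N=1 Z=0
after 11: r0=0x52 r1=0x4c r2=0xa6 r3=0xf0 r4=0x04  N=0 Z=0
-- IRQ taken; context saved, return-PC = 12 --

SAVED = 0x4c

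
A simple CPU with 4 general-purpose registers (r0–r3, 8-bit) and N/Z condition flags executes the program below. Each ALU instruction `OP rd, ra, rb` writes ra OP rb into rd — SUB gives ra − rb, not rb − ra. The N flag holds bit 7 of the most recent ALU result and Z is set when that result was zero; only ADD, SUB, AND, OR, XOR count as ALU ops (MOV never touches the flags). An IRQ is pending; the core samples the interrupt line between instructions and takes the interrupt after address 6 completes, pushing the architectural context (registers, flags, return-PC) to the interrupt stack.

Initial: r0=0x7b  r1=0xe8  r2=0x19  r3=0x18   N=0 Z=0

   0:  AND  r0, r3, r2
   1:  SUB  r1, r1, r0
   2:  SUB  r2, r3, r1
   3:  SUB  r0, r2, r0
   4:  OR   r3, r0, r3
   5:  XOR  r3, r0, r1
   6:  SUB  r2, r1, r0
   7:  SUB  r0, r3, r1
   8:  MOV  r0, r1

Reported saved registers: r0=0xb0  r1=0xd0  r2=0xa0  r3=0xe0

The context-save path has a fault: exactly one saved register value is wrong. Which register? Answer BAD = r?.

after  0: r0=0x18 r1=0xe8 r2=0x19 r3=0x18  N=0 Z=0
after  1: r0=0x18 r1=0xd0 r2=0x19 r3=0x18  N=1 Z=0
after  2: r0=0x18 r1=0xd0 r2=0x48 r3=0x18  N=0 Z=0
after  3: r0=0x30 r1=0xd0 r2=0x48 r3=0x18  N=0 Z=0
after  4: r0=0x30 r1=0xd0 r2=0x48 r3=0x38  N=0 Z=0
after  5: r0=0x30 r1=0xd0 r2=0x48 r3=0xe0  N=1 Z=0
after  6: r0=0x30 r1=0xd0 r2=0xa0 r3=0xe0  N=1 Z=0
-- IRQ taken; context saved, return-PC = 7 --
mismatch: r0: reported 0xb0 vs actual 0x30

BAD = r0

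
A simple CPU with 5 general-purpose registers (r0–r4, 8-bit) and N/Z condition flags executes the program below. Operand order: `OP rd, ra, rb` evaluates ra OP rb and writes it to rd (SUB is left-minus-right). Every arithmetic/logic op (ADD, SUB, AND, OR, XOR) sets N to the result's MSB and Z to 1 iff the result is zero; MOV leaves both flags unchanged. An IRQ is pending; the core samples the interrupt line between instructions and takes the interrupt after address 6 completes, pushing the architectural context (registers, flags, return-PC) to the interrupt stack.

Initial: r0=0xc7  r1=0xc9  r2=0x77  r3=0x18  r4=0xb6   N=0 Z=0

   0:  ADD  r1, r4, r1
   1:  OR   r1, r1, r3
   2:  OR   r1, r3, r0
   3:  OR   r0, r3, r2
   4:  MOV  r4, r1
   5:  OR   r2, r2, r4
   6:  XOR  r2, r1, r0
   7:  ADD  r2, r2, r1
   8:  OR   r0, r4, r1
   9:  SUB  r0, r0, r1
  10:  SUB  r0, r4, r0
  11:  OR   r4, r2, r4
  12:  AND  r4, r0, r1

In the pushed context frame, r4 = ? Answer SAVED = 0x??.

after  0: r0=0xc7 r1=0x7f r2=0x77 r3=0x18 r4=0xb6  N=0 Z=0
after  1: r0=0xc7 r1=0x7f r2=0x77 r3=0x18 r4=0xb6  N=0 Z=0
after  2: r0=0xc7 r1=0xdf r2=0x77 r3=0x18 r4=0xb6  N=1 Z=0
after  3: r0=0x7f r1=0xdf r2=0x77 r3=0x18 r4=0xb6  N=0 Z=0
after  4: r0=0x7f r1=0xdf r2=0x77 r3=0x18 r4=0xdf  N=0 Z=0
after  5: r0=0x7f r1=0xdf r2=0xff r3=0x18 r4=0xdf  N=1 Z=0
after  6: r0=0x7f r1=0xdf r2=0xa0 r3=0x18 r4=0xdf  N=1 Z=0
-- IRQ taken; context saved, return-PC = 7 --

SAVED = 0xdf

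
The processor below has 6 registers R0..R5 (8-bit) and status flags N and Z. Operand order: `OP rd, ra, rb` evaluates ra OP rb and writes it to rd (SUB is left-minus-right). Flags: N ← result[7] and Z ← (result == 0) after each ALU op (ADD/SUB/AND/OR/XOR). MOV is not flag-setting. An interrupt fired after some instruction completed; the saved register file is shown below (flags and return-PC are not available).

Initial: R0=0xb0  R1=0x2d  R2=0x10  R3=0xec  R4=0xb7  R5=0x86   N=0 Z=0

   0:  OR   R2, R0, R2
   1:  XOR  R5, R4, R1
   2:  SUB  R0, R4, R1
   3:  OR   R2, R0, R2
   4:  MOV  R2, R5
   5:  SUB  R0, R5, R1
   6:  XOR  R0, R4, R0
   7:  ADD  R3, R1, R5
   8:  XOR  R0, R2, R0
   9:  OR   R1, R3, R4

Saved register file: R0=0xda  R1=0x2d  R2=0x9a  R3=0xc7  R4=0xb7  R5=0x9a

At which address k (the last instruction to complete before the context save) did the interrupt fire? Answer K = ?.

K = 7

after  0: R0=0xb0 R1=0x2d R2=0xb0 R3=0xec R4=0xb7 R5=0x86  N=1 Z=0
after  1: R0=0xb0 R1=0x2d R2=0xb0 R3=0xec R4=0xb7 R5=0x9a  N=1 Z=0
after  2: R0=0x8a R1=0x2d R2=0xb0 R3=0xec R4=0xb7 R5=0x9a  N=1 Z=0
after  3: R0=0x8a R1=0x2d R2=0xba R3=0xec R4=0xb7 R5=0x9a  N=1 Z=0
after  4: R0=0x8a R1=0x2d R2=0x9a R3=0xec R4=0xb7 R5=0x9a  N=1 Z=0
after  5: R0=0x6d R1=0x2d R2=0x9a R3=0xec R4=0xb7 R5=0x9a  N=0 Z=0
after  6: R0=0xda R1=0x2d R2=0x9a R3=0xec R4=0xb7 R5=0x9a  N=1 Z=0
after  7: R0=0xda R1=0x2d R2=0x9a R3=0xc7 R4=0xb7 R5=0x9a  N=1 Z=0
-- IRQ taken; context saved, return-PC = 8 --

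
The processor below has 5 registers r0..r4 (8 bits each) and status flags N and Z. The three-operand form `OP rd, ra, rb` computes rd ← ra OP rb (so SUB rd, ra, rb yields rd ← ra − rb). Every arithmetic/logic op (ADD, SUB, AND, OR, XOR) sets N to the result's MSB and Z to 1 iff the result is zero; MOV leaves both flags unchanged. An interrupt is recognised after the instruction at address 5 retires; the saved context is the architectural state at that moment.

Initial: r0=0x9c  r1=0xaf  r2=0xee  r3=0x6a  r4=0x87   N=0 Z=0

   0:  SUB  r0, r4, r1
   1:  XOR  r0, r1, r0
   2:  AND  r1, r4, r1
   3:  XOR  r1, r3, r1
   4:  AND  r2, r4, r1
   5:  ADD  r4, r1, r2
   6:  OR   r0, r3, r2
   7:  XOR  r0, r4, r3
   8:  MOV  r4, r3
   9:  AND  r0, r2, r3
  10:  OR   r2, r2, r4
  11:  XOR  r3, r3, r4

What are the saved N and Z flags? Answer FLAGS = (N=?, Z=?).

FLAGS = (N=0, Z=0)

after  0: r0=0xd8 r1=0xaf r2=0xee r3=0x6a r4=0x87  N=1 Z=0
after  1: r0=0x77 r1=0xaf r2=0xee r3=0x6a r4=0x87  N=0 Z=0
after  2: r0=0x77 r1=0x87 r2=0xee r3=0x6a r4=0x87  N=1 Z=0
after  3: r0=0x77 r1=0xed r2=0xee r3=0x6a r4=0x87  N=1 Z=0
after  4: r0=0x77 r1=0xed r2=0x85 r3=0x6a r4=0x87  N=1 Z=0
after  5: r0=0x77 r1=0xed r2=0x85 r3=0x6a r4=0x72  N=0 Z=0
-- IRQ taken; context saved, return-PC = 6 --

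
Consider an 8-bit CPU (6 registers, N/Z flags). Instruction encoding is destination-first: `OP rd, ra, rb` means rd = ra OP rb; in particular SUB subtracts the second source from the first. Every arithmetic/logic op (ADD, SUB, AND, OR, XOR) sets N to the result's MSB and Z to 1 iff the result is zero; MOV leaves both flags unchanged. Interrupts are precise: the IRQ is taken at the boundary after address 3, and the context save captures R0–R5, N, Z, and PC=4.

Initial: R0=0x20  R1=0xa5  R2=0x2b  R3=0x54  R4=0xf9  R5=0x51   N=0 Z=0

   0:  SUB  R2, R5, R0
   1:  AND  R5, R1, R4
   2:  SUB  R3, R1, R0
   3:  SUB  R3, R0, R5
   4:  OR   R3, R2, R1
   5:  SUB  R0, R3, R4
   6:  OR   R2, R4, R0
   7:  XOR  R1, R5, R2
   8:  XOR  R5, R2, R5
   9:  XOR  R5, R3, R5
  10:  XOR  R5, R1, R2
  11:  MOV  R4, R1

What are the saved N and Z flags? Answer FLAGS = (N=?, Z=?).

FLAGS = (N=0, Z=0)

after  0: R0=0x20 R1=0xa5 R2=0x31 R3=0x54 R4=0xf9 R5=0x51  N=0 Z=0
after  1: R0=0x20 R1=0xa5 R2=0x31 R3=0x54 R4=0xf9 R5=0xa1  N=1 Z=0
after  2: R0=0x20 R1=0xa5 R2=0x31 R3=0x85 R4=0xf9 R5=0xa1  N=1 Z=0
after  3: R0=0x20 R1=0xa5 R2=0x31 R3=0x7f R4=0xf9 R5=0xa1  N=0 Z=0
-- IRQ taken; context saved, return-PC = 4 --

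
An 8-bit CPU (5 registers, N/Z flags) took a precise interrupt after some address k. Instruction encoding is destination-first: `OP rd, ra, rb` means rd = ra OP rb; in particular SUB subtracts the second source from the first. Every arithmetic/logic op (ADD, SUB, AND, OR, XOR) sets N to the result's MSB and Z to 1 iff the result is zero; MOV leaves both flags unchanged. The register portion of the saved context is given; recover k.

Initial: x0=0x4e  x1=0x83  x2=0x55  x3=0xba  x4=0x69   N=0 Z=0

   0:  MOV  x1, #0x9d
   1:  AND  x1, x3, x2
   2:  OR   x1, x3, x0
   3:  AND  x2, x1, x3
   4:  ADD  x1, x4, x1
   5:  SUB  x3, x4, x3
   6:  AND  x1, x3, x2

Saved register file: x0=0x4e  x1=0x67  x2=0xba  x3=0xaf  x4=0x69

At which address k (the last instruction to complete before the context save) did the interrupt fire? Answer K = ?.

after  0: x0=0x4e x1=0x9d x2=0x55 x3=0xba x4=0x69  N=0 Z=0
after  1: x0=0x4e x1=0x10 x2=0x55 x3=0xba x4=0x69  N=0 Z=0
after  2: x0=0x4e x1=0xfe x2=0x55 x3=0xba x4=0x69  N=1 Z=0
after  3: x0=0x4e x1=0xfe x2=0xba x3=0xba x4=0x69  N=1 Z=0
after  4: x0=0x4e x1=0x67 x2=0xba x3=0xba x4=0x69  N=0 Z=0
after  5: x0=0x4e x1=0x67 x2=0xba x3=0xaf x4=0x69  N=1 Z=0
-- IRQ taken; context saved, return-PC = 6 --

K = 5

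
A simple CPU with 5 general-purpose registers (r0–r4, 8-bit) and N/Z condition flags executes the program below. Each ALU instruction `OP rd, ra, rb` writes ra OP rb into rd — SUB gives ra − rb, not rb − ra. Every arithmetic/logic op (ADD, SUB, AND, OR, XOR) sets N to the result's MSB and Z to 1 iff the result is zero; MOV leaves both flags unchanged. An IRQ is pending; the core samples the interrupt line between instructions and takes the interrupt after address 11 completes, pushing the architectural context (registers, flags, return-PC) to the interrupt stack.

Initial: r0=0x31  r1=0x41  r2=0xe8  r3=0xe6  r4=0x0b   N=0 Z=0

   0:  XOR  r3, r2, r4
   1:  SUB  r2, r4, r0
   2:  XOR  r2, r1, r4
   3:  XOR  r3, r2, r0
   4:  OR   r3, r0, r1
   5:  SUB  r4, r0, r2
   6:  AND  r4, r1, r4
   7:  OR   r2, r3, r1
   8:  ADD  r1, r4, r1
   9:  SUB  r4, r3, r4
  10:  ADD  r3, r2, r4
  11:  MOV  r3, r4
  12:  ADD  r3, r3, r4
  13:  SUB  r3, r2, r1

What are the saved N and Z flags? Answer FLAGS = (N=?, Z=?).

after  0: r0=0x31 r1=0x41 r2=0xe8 r3=0xe3 r4=0x0b  N=1 Z=0
after  1: r0=0x31 r1=0x41 r2=0xda r3=0xe3 r4=0x0b  N=1 Z=0
after  2: r0=0x31 r1=0x41 r2=0x4a r3=0xe3 r4=0x0b  N=0 Z=0
after  3: r0=0x31 r1=0x41 r2=0x4a r3=0x7b r4=0x0b  N=0 Z=0
after  4: r0=0x31 r1=0x41 r2=0x4a r3=0x71 r4=0x0b  N=0 Z=0
after  5: r0=0x31 r1=0x41 r2=0x4a r3=0x71 r4=0xe7  N=1 Z=0
after  6: r0=0x31 r1=0x41 r2=0x4a r3=0x71 r4=0x41  N=0 Z=0
after  7: r0=0x31 r1=0x41 r2=0x71 r3=0x71 r4=0x41  N=0 Z=0
after  8: r0=0x31 r1=0x82 r2=0x71 r3=0x71 r4=0x41  N=1 Z=0
after  9: r0=0x31 r1=0x82 r2=0x71 r3=0x71 r4=0x30  N=0 Z=0
after 10: r0=0x31 r1=0x82 r2=0x71 r3=0xa1 r4=0x30  N=1 Z=0
after 11: r0=0x31 r1=0x82 r2=0x71 r3=0x30 r4=0x30  N=1 Z=0
-- IRQ taken; context saved, return-PC = 12 --

FLAGS = (N=1, Z=0)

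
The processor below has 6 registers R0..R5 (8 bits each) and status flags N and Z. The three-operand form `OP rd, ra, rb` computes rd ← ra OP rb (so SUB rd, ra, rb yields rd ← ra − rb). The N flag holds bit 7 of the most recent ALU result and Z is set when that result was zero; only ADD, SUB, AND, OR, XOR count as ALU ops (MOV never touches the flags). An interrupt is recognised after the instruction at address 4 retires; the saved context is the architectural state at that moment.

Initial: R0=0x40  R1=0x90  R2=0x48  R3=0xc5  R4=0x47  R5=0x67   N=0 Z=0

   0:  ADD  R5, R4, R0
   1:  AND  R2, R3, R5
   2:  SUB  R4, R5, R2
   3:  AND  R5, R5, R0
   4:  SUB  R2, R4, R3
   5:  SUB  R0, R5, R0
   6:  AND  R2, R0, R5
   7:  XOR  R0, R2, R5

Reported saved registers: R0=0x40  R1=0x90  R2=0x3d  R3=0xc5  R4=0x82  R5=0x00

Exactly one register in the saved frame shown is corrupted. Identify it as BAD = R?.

after  0: R0=0x40 R1=0x90 R2=0x48 R3=0xc5 R4=0x47 R5=0x87  N=1 Z=0
after  1: R0=0x40 R1=0x90 R2=0x85 R3=0xc5 R4=0x47 R5=0x87  N=1 Z=0
after  2: R0=0x40 R1=0x90 R2=0x85 R3=0xc5 R4=0x02 R5=0x87  N=0 Z=0
after  3: R0=0x40 R1=0x90 R2=0x85 R3=0xc5 R4=0x02 R5=0x00  N=0 Z=1
after  4: R0=0x40 R1=0x90 R2=0x3d R3=0xc5 R4=0x02 R5=0x00  N=0 Z=0
-- IRQ taken; context saved, return-PC = 5 --
mismatch: R4: reported 0x82 vs actual 0x02

BAD = R4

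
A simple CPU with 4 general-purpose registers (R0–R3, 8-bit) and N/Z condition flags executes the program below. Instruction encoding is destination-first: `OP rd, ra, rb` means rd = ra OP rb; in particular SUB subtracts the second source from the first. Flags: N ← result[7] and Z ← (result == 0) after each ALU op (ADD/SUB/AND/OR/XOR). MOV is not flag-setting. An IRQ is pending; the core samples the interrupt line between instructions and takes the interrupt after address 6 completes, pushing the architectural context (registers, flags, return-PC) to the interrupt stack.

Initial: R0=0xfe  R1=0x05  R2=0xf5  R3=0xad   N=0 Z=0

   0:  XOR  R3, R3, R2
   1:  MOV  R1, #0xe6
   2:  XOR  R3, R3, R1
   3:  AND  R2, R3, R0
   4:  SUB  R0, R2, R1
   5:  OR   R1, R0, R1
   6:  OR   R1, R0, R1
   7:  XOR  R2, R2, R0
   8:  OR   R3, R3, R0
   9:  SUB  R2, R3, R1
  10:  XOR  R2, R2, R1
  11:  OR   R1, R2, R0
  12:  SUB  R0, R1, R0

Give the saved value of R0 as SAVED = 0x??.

SAVED = 0xd8

after  0: R0=0xfe R1=0x05 R2=0xf5 R3=0x58  N=0 Z=0
after  1: R0=0xfe R1=0xe6 R2=0xf5 R3=0x58  N=0 Z=0
after  2: R0=0xfe R1=0xe6 R2=0xf5 R3=0xbe  N=1 Z=0
after  3: R0=0xfe R1=0xe6 R2=0xbe R3=0xbe  N=1 Z=0
after  4: R0=0xd8 R1=0xe6 R2=0xbe R3=0xbe  N=1 Z=0
after  5: R0=0xd8 R1=0xfe R2=0xbe R3=0xbe  N=1 Z=0
after  6: R0=0xd8 R1=0xfe R2=0xbe R3=0xbe  N=1 Z=0
-- IRQ taken; context saved, return-PC = 7 --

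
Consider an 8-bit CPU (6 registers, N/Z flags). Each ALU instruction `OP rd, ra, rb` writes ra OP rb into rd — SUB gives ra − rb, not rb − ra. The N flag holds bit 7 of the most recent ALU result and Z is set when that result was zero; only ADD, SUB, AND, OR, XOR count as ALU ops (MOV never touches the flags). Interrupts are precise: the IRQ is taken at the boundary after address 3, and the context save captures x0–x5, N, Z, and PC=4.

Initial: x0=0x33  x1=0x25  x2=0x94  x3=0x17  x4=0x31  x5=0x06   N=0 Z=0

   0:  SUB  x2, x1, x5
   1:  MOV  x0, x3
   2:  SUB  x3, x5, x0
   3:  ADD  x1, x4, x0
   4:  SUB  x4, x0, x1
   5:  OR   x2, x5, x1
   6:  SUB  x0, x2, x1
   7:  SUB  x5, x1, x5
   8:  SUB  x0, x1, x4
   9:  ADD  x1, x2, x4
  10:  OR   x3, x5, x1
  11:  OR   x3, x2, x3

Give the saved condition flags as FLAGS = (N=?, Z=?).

after  0: x0=0x33 x1=0x25 x2=0x1f x3=0x17 x4=0x31 x5=0x06  N=0 Z=0
after  1: x0=0x17 x1=0x25 x2=0x1f x3=0x17 x4=0x31 x5=0x06  N=0 Z=0
after  2: x0=0x17 x1=0x25 x2=0x1f x3=0xef x4=0x31 x5=0x06  N=1 Z=0
after  3: x0=0x17 x1=0x48 x2=0x1f x3=0xef x4=0x31 x5=0x06  N=0 Z=0
-- IRQ taken; context saved, return-PC = 4 --

FLAGS = (N=0, Z=0)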